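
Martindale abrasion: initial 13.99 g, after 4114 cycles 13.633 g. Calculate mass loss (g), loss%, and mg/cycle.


Mass loss = 0.357 g
Loss = 2.55%
Rate = 0.087 mg/cycle


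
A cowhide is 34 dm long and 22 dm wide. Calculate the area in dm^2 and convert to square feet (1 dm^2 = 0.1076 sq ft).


Area = 34 x 22 = 748 dm^2
Conversion: 748 x 0.1076 = 80.48 sq ft


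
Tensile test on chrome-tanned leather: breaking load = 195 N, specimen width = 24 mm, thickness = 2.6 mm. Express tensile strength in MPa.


3.13 MPa


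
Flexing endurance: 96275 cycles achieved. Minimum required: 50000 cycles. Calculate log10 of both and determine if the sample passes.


Achieved: log10 = 4.98
Required: log10 = 4.70
Passes: Yes

log10(96275) = 4.98
log10(50000) = 4.70
Passes: Yes


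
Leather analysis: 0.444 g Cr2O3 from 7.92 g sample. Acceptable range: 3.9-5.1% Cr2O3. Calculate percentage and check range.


Cr2O3 = 5.61%
Within range: No

Cr2O3% = 0.444 / 7.92 x 100 = 5.61%
Acceptable range: 3.9 to 5.1%
Within range: No


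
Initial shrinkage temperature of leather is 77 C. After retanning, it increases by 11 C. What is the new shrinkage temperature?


New Ts = 77 + 11 = 88 C


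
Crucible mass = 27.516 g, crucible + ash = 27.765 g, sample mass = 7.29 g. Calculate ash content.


Ash mass = 27.765 - 27.516 = 0.249 g
Ash% = 0.249 / 7.29 x 100 = 3.42%


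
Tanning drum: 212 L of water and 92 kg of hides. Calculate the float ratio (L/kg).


2.3


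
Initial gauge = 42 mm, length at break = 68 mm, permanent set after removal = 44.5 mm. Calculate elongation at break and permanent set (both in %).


Elongation at break = (68 - 42) / 42 x 100 = 61.9%
Permanent set = (44.5 - 42) / 42 x 100 = 6.0%


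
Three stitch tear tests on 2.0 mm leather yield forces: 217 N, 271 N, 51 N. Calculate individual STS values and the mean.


STS1 = 217 / 2.0 = 108.5 N/mm
STS2 = 271 / 2.0 = 135.5 N/mm
STS3 = 51 / 2.0 = 25.5 N/mm
Mean = (108.5 + 135.5 + 25.5) / 3 = 89.8 N/mm


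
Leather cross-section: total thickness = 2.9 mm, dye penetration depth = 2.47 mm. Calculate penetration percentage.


85.2%

Penetration% = 2.47 / 2.9 x 100
Penetration = 85.2%


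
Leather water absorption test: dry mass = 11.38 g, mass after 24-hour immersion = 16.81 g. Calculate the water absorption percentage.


47.7%

Water absorbed = 16.81 - 11.38 = 5.43 g
WA% = 5.43 / 11.38 x 100 = 47.7%


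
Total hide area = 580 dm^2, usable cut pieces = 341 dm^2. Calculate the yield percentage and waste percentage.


Yield = 341 / 580 x 100 = 58.8%
Waste = 580 - 341 = 239 dm^2
Waste% = 100 - 58.8 = 41.2%


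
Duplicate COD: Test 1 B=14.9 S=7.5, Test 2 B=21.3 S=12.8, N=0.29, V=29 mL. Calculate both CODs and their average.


COD1 = 592.0 mg/L
COD2 = 680.0 mg/L
Average = 636.0 mg/L

COD1 = (14.9 - 7.5) x 0.29 x 8000 / 29 = 592.0 mg/L
COD2 = (21.3 - 12.8) x 0.29 x 8000 / 29 = 680.0 mg/L
Average = (592.0 + 680.0) / 2 = 636.0 mg/L


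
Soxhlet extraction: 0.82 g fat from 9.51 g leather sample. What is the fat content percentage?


Fat content = 0.82 / 9.51 x 100
Fat = 8.6%


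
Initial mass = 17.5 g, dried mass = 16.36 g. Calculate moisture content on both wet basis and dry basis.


Wet basis = 6.5%
Dry basis = 7.0%

Moisture lost = 17.5 - 16.36 = 1.14 g
Wet basis MC = 1.14 / 17.5 x 100 = 6.5%
Dry basis MC = 1.14 / 16.36 x 100 = 7.0%


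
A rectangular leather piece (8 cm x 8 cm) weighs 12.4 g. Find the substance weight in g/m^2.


1937.5 g/m^2

Area = 8 x 8 = 64 cm^2
SW = 12.4 / 64 x 10000 = 1937.5 g/m^2


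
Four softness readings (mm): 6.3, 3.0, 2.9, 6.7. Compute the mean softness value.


4.73 mm


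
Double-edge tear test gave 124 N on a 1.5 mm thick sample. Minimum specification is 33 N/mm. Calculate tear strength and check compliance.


Tear strength = 82.7 N/mm
Compliant: Yes


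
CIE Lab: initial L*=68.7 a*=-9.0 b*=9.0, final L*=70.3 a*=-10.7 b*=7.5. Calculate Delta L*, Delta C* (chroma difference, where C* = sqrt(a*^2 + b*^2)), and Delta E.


Delta L* = 70.3 - 68.7 = 1.6
C1* = sqrt((-9.0)^2 + (9.0)^2) = 12.728
C2* = sqrt((-10.7)^2 + (7.5)^2) = 13.067
Delta C* = 13.067 - 12.728 = 0.34
Delta E = sqrt((1.6)^2 + (-1.7)^2 + (-1.5)^2) = 2.77


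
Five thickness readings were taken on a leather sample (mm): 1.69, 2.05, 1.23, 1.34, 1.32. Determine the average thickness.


1.53 mm

Sum = 1.69 + 2.05 + 1.23 + 1.34 + 1.32 = 7.63
Average = 7.63 / 5 = 1.53 mm


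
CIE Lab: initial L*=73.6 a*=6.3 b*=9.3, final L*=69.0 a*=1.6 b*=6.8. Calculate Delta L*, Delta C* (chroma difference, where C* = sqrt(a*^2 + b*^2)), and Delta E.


Delta L* = -4.6
Delta C* = -4.25
Delta E = 7.04

Delta L* = 69.0 - 73.6 = -4.6
C1* = sqrt((6.3)^2 + (9.3)^2) = 11.233
C2* = sqrt((1.6)^2 + (6.8)^2) = 6.986
Delta C* = 6.986 - 11.233 = -4.25
Delta E = sqrt((-4.6)^2 + (-4.7)^2 + (-2.5)^2) = 7.04


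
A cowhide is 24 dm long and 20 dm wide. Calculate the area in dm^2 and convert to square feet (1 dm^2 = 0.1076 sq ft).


Area = 24 x 20 = 480 dm^2
Conversion: 480 x 0.1076 = 51.65 sq ft


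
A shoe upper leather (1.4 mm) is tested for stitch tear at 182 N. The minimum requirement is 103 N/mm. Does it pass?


STS = 182 / 1.4 = 130.0 N/mm
Minimum required: 103 N/mm
Passes: Yes


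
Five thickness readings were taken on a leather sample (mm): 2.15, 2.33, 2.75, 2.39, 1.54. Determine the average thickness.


2.23 mm

Sum = 2.15 + 2.33 + 2.75 + 2.39 + 1.54 = 11.16
Average = 11.16 / 5 = 2.23 mm


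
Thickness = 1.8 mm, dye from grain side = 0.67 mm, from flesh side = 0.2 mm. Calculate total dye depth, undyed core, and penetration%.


Total dyed = 0.67 + 0.2 = 0.87 mm
Undyed core = 1.8 - 0.87 = 0.93 mm
Penetration = 0.87 / 1.8 x 100 = 48.3%


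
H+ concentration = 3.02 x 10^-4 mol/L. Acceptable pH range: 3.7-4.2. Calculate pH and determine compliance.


pH = 3.52
Compliant: No

pH = -log10(3.02 x 10^-4) = 3.52
Range: 3.7 to 4.2
Compliant: No


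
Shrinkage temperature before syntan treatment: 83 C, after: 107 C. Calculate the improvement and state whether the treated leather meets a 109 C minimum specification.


Improvement = 107 - 83 = 24 C
Spec check: 107 C >= 109 C? No


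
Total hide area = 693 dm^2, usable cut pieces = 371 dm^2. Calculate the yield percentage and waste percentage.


Yield = 53.5%
Waste = 46.5%


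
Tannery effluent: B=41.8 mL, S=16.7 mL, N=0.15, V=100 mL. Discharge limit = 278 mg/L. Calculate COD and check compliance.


COD = 301.2 mg/L
Compliant: No

COD = (41.8 - 16.7) x 0.15 x 8000 / 100 = 301.2 mg/L
Limit: 278 mg/L
Compliant: No


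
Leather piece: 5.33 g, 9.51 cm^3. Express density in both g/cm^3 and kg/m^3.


Density = 5.33 / 9.51 = 0.560 g/cm^3
Convert: 0.560 x 1000 = 560 kg/m^3


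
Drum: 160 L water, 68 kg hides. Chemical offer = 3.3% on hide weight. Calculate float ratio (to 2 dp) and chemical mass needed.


Float ratio = 160 / 68 = 2.35
Chemical = 68 x 3.3 / 100 = 2.244 kg


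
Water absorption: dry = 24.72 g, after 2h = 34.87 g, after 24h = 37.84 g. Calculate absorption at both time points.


WA (2h) = (34.87 - 24.72) / 24.72 x 100 = 41.1%
WA (24h) = (37.84 - 24.72) / 24.72 x 100 = 53.1%


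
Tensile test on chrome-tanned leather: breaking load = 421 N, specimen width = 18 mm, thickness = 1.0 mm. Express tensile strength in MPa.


Cross-section = 18 x 1.0 = 18.0 mm^2
TS = 421 / 18.0 = 23.39 MPa
(1 N/mm^2 = 1 MPa)


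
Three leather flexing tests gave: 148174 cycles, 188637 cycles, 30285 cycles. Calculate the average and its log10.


Average = (148174 + 188637 + 30285) / 3 = 122365 cycles
log10(122365) = 5.09


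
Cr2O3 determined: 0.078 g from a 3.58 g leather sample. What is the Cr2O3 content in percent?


2.18%


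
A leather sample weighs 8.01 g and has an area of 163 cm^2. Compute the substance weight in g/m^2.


Substance weight = mass / area x 10000
SW = 8.01 / 163 x 10000
SW = 491.4 g/m^2


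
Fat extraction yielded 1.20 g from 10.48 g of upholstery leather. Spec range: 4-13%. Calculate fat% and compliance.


Fat content = 11.5%
Compliant: Yes


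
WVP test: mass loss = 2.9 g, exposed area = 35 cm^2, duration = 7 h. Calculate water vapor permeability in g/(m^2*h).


118.37 g/(m^2*h)


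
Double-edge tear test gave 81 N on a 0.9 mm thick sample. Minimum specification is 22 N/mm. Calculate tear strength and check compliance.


Tear strength = 81 / 0.9 = 90.0 N/mm
Required minimum = 22 N/mm
Compliant: Yes


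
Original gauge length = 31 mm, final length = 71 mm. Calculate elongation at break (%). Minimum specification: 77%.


Elongation = 129.0%
Meets spec: Yes

Extension = 71 - 31 = 40 mm
Elongation = 40 / 31 x 100 = 129.0%
Minimum required: 77%
Meets specification: Yes


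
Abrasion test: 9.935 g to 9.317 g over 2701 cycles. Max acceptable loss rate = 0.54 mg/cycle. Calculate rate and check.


Loss = 9.935 - 9.317 = 0.618 g
Rate = 0.618 g / 2701 cycles x 1000 = 0.229 mg/cycle
Max = 0.54 mg/cycle
Passes: Yes


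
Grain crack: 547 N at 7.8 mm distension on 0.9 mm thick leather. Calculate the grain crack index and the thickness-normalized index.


Crack index = 70.1 N/mm
Normalized index = 77.9 N/mm per mm


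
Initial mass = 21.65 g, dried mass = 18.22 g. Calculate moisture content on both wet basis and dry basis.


Moisture lost = 21.65 - 18.22 = 3.43 g
Wet basis MC = 3.43 / 21.65 x 100 = 15.8%
Dry basis MC = 3.43 / 18.22 x 100 = 18.8%


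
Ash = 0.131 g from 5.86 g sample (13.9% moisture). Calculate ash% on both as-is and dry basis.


As-is ash = 2.24%
Dry-basis ash = 2.60%

As-is ash% = 0.131 / 5.86 x 100 = 2.24%
Dry mass = 5.86 x (100 - 13.9) / 100 = 5.04546 g
Dry-basis ash% = 0.131 / 5.04546 x 100 = 2.60%


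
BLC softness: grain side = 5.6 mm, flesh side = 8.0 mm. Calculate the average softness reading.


6.80 mm

Average = (5.6 + 8.0) / 2
Average = 6.80 mm


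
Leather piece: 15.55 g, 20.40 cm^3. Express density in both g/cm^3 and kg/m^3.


Density = 15.55 / 20.40 = 0.762 g/cm^3
Convert: 0.762 x 1000 = 762 kg/m^3


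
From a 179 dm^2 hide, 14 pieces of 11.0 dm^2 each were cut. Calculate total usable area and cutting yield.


Usable area = 154.0 dm^2
Yield = 86.0%

Total usable = 14 x 11.0 = 154.0 dm^2
Yield = 154.0 / 179 x 100 = 86.0%


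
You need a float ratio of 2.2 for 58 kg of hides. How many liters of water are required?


Water = hide weight x target ratio
Water = 58 x 2.2 = 127.6 L


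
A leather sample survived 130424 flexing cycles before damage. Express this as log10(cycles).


log10(130424) = 5.12


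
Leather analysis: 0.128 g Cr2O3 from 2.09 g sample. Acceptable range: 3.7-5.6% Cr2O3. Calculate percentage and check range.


Cr2O3 = 6.12%
Within range: No


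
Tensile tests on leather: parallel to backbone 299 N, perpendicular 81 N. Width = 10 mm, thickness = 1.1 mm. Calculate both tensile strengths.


Area = 10 x 1.1 = 11.0 mm^2
TS (parallel) = 299 / 11.0 = 27.18 N/mm^2
TS (perpendicular) = 81 / 11.0 = 7.36 N/mm^2


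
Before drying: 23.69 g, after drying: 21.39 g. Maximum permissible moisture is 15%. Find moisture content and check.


Moisture content = 9.7%
Acceptable: Yes

MC = (23.69 - 21.39) / 23.69 x 100 = 9.7%
Maximum: 15%
Acceptable: Yes


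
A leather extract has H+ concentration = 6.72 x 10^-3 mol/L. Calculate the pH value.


pH = 2.17


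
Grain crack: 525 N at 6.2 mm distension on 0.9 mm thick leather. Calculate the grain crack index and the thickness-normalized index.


Crack index = 84.7 N/mm
Normalized index = 94.1 N/mm per mm


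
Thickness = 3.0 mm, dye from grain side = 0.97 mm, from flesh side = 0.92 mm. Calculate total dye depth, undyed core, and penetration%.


Total dyed = 1.89 mm
Undyed core = 1.11 mm
Penetration = 63.0%

Total dyed = 0.97 + 0.92 = 1.89 mm
Undyed core = 3.0 - 1.89 = 1.11 mm
Penetration = 1.89 / 3.0 x 100 = 63.0%


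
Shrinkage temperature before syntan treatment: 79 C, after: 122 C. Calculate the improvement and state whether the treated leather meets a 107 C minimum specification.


Improvement = 122 - 79 = 43 C
Spec check: 122 C >= 107 C? Yes


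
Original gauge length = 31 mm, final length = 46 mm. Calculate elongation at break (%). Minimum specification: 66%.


Extension = 46 - 31 = 15 mm
Elongation = 15 / 31 x 100 = 48.4%
Minimum required: 66%
Meets specification: No


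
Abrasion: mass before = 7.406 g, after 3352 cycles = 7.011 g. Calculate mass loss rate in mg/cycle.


Mass loss = 7.406 - 7.011 = 0.395 g
Rate = 0.395 / 3352 x 1000 = 0.118 mg/cycle


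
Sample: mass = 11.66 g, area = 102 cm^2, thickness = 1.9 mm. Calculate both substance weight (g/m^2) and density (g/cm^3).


Substance weight = 1143.1 g/m^2
Density = 0.602 g/cm^3

SW = 11.66 / 102 x 10000 = 1143.1 g/m^2
Volume = 102 x 1.9 / 10 = 19.38 cm^3
Density = 11.66 / 19.38 = 0.602 g/cm^3


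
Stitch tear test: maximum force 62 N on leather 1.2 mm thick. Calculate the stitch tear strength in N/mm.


Stitch tear strength = force / thickness
STS = 62 / 1.2 = 51.7 N/mm


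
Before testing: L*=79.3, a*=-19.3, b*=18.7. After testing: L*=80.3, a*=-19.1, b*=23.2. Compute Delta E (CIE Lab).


dL = 80.3 - 79.3 = 1.0
da = -19.1 - (-19.3) = 0.2
db = 23.2 - 18.7 = 4.5
dE = sqrt((1.0)^2 + (0.2)^2 + (4.5)^2) = 4.61


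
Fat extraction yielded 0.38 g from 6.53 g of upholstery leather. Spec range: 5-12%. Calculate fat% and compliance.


Fat% = 0.38 / 6.53 x 100 = 5.8%
Spec range: 5-12%
Compliant: Yes


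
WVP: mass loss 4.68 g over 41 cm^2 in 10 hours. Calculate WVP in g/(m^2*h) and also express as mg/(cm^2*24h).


WVP = 114.15 g/(m^2*h)
Daily rate = 273.95 mg/(cm^2*24h)

WVP = 4.68 / (41 x 10) x 10000 = 114.15 g/(m^2*h)
Mass loss in mg = 4.68 x 1000 = 4680 mg
Per cm^2 per 24h in mg: 4680 x 24 / (41 x 10) = 112320 / 410 = 273.95 mg/(cm^2*24h)


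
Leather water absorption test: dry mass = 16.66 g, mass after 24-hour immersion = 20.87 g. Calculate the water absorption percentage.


25.3%

Water absorbed = 20.87 - 16.66 = 4.21 g
WA% = 4.21 / 16.66 x 100 = 25.3%


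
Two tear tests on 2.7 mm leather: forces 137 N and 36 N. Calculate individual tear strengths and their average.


Tear 1 = 50.7 N/mm
Tear 2 = 13.3 N/mm
Average = 32.0 N/mm


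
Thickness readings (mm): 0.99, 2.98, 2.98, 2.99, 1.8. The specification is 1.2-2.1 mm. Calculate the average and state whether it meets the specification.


Sum = 11.74
Average = 11.74 / 5 = 2.35 mm
Specification range: 1.2 to 2.1 mm
Within spec: No


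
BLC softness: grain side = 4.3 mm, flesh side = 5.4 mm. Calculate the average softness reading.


Average = (4.3 + 5.4) / 2
Average = 4.85 mm


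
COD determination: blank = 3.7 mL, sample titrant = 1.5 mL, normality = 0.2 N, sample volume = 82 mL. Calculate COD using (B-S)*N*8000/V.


COD = (3.7 - 1.5) x 0.2 x 8000 / 82
COD = 2.2 x 0.2 x 8000 / 82
COD = 42.9 mg/L


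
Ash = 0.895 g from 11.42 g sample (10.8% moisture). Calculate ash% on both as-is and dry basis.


As-is ash% = 0.895 / 11.42 x 100 = 7.84%
Dry mass = 11.42 x (100 - 10.8) / 100 = 10.18664 g
Dry-basis ash% = 0.895 / 10.18664 x 100 = 8.79%


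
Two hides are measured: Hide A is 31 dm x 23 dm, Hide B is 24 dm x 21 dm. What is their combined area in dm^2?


Hide A area = 31 x 23 = 713 dm^2
Hide B area = 24 x 21 = 504 dm^2
Total = 713 + 504 = 1217 dm^2


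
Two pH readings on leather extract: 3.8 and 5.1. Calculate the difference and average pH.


Difference = 1.3
Average pH = 4.45

Difference = |3.8 - 5.1| = 1.3
Average = (3.8 + 5.1) / 2 = 4.45


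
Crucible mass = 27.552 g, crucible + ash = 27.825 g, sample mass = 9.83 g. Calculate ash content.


Ash mass = 27.825 - 27.552 = 0.273 g
Ash% = 0.273 / 9.83 x 100 = 2.78%


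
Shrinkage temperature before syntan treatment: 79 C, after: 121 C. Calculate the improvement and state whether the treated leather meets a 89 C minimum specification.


Improvement = 121 - 79 = 42 C
Spec check: 121 C >= 89 C? Yes


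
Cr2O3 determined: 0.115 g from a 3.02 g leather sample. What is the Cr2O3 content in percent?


Cr2O3% = 0.115 / 3.02 x 100
Cr2O3% = 3.81%


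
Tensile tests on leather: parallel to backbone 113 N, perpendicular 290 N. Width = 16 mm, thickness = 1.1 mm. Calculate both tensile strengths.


Parallel = 6.42 N/mm^2
Perpendicular = 16.48 N/mm^2

Area = 16 x 1.1 = 17.6 mm^2
TS (parallel) = 113 / 17.6 = 6.42 N/mm^2
TS (perpendicular) = 290 / 17.6 = 16.48 N/mm^2


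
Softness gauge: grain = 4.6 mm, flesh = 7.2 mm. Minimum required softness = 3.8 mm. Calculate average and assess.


Average softness = 5.90 mm
Meets requirement: Yes

Average = (4.6 + 7.2) / 2 = 5.90 mm
Minimum = 3.8 mm
Meets requirement: Yes


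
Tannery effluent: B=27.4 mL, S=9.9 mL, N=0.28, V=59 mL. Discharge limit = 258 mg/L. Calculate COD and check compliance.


COD = 664.4 mg/L
Compliant: No

COD = (27.4 - 9.9) x 0.28 x 8000 / 59 = 664.4 mg/L
Limit: 258 mg/L
Compliant: No


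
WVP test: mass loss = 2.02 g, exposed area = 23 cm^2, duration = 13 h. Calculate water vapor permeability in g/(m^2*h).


WVP = mass_loss / (area x time) x 10000
WVP = 2.02 / (23 x 13) x 10000
WVP = 2.02 / 299 x 10000 = 67.56 g/(m^2*h)


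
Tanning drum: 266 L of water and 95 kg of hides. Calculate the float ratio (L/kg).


2.8


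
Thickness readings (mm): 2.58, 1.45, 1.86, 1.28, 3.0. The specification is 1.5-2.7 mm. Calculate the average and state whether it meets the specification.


Average = 2.03 mm
Within specification: Yes

Sum = 10.17
Average = 10.17 / 5 = 2.03 mm
Specification range: 1.5 to 2.7 mm
Within spec: Yes


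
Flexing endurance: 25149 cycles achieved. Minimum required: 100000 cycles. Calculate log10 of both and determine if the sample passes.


log10(25149) = 4.40
log10(100000) = 5.00
Passes: No


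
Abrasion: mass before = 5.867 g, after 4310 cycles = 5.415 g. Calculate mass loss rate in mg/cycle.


Mass loss = 5.867 - 5.415 = 0.452 g
Rate = 0.452 / 4310 x 1000 = 0.105 mg/cycle


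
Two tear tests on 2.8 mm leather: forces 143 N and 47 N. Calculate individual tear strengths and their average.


Tear 1 = 51.1 N/mm
Tear 2 = 16.8 N/mm
Average = 34.0 N/mm

Tear 1 = 143 / 2.8 = 51.1 N/mm
Tear 2 = 47 / 2.8 = 16.8 N/mm
Average = (51.1 + 16.8) / 2 = 34.0 N/mm


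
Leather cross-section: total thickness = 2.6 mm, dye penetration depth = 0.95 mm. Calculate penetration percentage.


36.5%


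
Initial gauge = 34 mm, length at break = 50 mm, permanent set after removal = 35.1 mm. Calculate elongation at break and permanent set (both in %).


Elongation at break = 47.1%
Permanent set = 3.2%

Elongation at break = (50 - 34) / 34 x 100 = 47.1%
Permanent set = (35.1 - 34) / 34 x 100 = 3.2%


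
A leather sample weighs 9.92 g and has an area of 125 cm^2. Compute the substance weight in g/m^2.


Substance weight = mass / area x 10000
SW = 9.92 / 125 x 10000
SW = 793.6 g/m^2


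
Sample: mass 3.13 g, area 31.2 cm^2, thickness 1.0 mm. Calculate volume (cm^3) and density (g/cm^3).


Thickness in cm = 1.0 / 10 = 0.10 cm
Volume = 31.2 x 0.10 = 3.120 cm^3
Density = 3.13 / 3.120 = 1.003 g/cm^3


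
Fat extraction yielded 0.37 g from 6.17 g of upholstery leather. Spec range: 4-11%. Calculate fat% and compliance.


Fat% = 0.37 / 6.17 x 100 = 6.0%
Spec range: 4-11%
Compliant: Yes


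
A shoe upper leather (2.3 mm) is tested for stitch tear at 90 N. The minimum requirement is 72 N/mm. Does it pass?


STS = 90 / 2.3 = 39.1 N/mm
Minimum required: 72 N/mm
Passes: No


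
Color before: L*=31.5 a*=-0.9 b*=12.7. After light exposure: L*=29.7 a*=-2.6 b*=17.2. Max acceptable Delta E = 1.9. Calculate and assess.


Delta E = 5.14
Passes: No


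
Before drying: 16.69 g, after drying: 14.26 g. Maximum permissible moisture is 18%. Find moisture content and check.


MC = (16.69 - 14.26) / 16.69 x 100 = 14.6%
Maximum: 18%
Acceptable: Yes


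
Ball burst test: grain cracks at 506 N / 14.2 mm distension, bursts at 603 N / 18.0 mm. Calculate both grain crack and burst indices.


Crack index = 35.6 N/mm
Burst index = 33.5 N/mm

Crack index = 506 / 14.2 = 35.6 N/mm
Burst index = 603 / 18.0 = 33.5 N/mm


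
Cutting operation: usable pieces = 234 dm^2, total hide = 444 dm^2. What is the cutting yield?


52.7%

Yield = usable / total x 100
Yield = 234 / 444 x 100 = 52.7%


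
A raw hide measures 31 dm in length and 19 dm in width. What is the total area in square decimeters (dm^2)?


Area = length x width
Area = 31 x 19 = 589 dm^2


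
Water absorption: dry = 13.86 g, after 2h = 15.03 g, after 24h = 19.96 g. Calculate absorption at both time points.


WA (2h) = (15.03 - 13.86) / 13.86 x 100 = 8.4%
WA (24h) = (19.96 - 13.86) / 13.86 x 100 = 44.0%


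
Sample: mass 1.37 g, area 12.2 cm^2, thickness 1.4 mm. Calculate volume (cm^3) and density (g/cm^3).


Thickness in cm = 1.4 / 10 = 0.14 cm
Volume = 12.2 x 0.14 = 1.708 cm^3
Density = 1.37 / 1.708 = 0.802 g/cm^3


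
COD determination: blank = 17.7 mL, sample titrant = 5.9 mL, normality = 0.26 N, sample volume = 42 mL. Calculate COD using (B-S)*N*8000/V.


584.4 mg/L


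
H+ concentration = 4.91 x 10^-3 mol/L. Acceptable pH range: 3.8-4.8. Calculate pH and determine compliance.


pH = 2.31
Compliant: No

pH = -log10(4.91 x 10^-3) = 2.31
Range: 3.8 to 4.8
Compliant: No


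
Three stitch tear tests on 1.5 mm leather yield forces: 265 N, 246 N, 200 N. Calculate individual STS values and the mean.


STS1 = 265 / 1.5 = 176.7 N/mm
STS2 = 246 / 1.5 = 164.0 N/mm
STS3 = 200 / 1.5 = 133.3 N/mm
Mean = (176.7 + 164.0 + 133.3) / 3 = 158.0 N/mm


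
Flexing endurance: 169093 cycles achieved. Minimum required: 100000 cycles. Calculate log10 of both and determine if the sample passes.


Achieved: log10 = 5.23
Required: log10 = 5.00
Passes: Yes

log10(169093) = 5.23
log10(100000) = 5.00
Passes: Yes


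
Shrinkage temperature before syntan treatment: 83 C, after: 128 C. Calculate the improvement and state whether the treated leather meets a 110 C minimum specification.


Improvement = 45 C
Meets 110 C spec: Yes

Improvement = 128 - 83 = 45 C
Spec check: 128 C >= 110 C? Yes


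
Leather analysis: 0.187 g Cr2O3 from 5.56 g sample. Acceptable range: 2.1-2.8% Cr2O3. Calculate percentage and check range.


Cr2O3 = 3.36%
Within range: No


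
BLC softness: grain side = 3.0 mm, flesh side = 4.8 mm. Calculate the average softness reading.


3.90 mm

Average = (3.0 + 4.8) / 2
Average = 3.90 mm


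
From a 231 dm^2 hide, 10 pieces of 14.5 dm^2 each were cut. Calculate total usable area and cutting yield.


Total usable = 10 x 14.5 = 145.0 dm^2
Yield = 145.0 / 231 x 100 = 62.8%


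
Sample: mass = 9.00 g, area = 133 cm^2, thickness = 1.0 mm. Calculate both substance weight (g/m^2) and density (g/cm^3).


Substance weight = 676.7 g/m^2
Density = 0.677 g/cm^3


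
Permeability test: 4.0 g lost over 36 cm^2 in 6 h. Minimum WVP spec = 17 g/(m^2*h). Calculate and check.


WVP = 185.19 g/(m^2*h)
Meets specification: Yes


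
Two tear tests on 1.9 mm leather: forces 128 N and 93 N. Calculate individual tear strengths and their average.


Tear 1 = 67.4 N/mm
Tear 2 = 48.9 N/mm
Average = 58.2 N/mm


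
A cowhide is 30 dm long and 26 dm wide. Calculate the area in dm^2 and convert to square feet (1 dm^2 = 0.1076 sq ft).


780 dm^2
83.93 sq ft

Area = 30 x 26 = 780 dm^2
Conversion: 780 x 0.1076 = 83.93 sq ft


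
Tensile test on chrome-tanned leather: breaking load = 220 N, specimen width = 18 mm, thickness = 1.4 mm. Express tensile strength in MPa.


Cross-section = 18 x 1.4 = 25.2 mm^2
TS = 220 / 25.2 = 8.73 MPa
(1 N/mm^2 = 1 MPa)


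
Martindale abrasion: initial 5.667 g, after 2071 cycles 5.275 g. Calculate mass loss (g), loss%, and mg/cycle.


Mass loss = 0.392 g
Loss = 6.92%
Rate = 0.189 mg/cycle

Loss = 5.667 - 5.275 = 0.392 g
Loss% = 0.392 / 5.667 x 100 = 6.92%
Rate = 0.392 / 2071 x 1000 = 0.189 mg/cycle


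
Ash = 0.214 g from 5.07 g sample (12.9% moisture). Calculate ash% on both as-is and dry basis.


As-is ash = 4.22%
Dry-basis ash = 4.85%

As-is ash% = 0.214 / 5.07 x 100 = 4.22%
Dry mass = 5.07 x (100 - 12.9) / 100 = 4.41597 g
Dry-basis ash% = 0.214 / 4.41597 x 100 = 4.85%


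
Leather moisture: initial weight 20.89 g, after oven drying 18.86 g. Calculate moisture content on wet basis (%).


9.7%

Moisture = 20.89 - 18.86 = 2.03 g
MC = 2.03 / 20.89 x 100 = 9.7%


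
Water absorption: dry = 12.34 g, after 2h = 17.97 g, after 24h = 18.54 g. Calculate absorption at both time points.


WA (2h) = (17.97 - 12.34) / 12.34 x 100 = 45.6%
WA (24h) = (18.54 - 12.34) / 12.34 x 100 = 50.2%


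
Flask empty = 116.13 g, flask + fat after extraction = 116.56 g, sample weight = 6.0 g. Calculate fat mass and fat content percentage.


Fat mass = 116.56 - 116.13 = 0.43 g
Fat% = 0.43 / 6.0 x 100 = 7.2%


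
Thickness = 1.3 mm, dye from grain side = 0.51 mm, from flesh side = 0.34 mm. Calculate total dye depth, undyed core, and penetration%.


Total dyed = 0.51 + 0.34 = 0.85 mm
Undyed core = 1.3 - 0.85 = 0.45 mm
Penetration = 0.85 / 1.3 x 100 = 65.4%


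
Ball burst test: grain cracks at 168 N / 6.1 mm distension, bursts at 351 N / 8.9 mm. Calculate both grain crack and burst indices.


Crack index = 168 / 6.1 = 27.5 N/mm
Burst index = 351 / 8.9 = 39.4 N/mm


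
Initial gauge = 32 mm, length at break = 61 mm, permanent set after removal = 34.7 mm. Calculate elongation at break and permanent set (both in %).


Elongation at break = (61 - 32) / 32 x 100 = 90.6%
Permanent set = (34.7 - 32) / 32 x 100 = 8.4%


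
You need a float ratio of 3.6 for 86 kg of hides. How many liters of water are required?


309.6 L

Water = hide weight x target ratio
Water = 86 x 3.6 = 309.6 L


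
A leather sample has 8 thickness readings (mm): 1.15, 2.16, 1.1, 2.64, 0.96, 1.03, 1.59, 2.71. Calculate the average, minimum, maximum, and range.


Average = 1.67 mm
Min = 0.96 mm
Max = 2.71 mm
Range = 1.75 mm

Sum = 13.34
Average = 13.34 / 8 = 1.67 mm
Minimum = 0.96 mm
Maximum = 2.71 mm
Range = 2.71 - 0.96 = 1.75 mm


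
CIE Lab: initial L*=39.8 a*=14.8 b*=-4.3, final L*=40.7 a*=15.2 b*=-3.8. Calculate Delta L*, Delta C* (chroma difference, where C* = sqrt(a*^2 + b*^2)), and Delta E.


Delta L* = 40.7 - 39.8 = 0.9
C1* = sqrt((14.8)^2 + (-4.3)^2) = 15.412
C2* = sqrt((15.2)^2 + (-3.8)^2) = 15.668
Delta C* = 15.668 - 15.412 = 0.26
Delta E = sqrt((0.9)^2 + (0.4)^2 + (0.5)^2) = 1.10


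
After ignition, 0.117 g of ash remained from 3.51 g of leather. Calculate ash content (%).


Ash% = 0.117 / 3.51 x 100
Ash% = 3.33%


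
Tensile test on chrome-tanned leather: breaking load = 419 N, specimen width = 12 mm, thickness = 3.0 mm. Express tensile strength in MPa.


Cross-section = 12 x 3.0 = 36.0 mm^2
TS = 419 / 36.0 = 11.64 MPa
(1 N/mm^2 = 1 MPa)


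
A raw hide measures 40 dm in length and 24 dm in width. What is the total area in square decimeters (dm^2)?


Area = length x width
Area = 40 x 24 = 960 dm^2


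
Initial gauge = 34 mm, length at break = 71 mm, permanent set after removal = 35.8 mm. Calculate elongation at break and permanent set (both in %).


Elongation at break = (71 - 34) / 34 x 100 = 108.8%
Permanent set = (35.8 - 34) / 34 x 100 = 5.3%


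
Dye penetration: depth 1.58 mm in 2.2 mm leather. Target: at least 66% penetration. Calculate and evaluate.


Penetration = 71.8%
Meets target: Yes

Penetration = 1.58 / 2.2 x 100 = 71.8%
Target: 66%
Meets target: Yes


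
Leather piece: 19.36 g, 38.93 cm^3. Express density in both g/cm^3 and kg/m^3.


Density = 19.36 / 38.93 = 0.497 g/cm^3
Convert: 0.497 x 1000 = 497 kg/m^3


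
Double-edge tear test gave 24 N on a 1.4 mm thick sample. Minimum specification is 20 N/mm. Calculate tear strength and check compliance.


Tear strength = 17.1 N/mm
Compliant: No


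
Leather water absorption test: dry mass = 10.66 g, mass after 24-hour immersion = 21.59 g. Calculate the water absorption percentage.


Water absorbed = 21.59 - 10.66 = 10.93 g
WA% = 10.93 / 10.66 x 100 = 102.5%


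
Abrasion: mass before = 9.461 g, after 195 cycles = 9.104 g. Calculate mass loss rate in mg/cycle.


Mass loss = 9.461 - 9.104 = 0.357 g
Rate = 0.357 / 195 x 1000 = 1.831 mg/cycle


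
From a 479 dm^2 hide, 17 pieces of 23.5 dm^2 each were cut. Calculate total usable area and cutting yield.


Total usable = 17 x 23.5 = 399.5 dm^2
Yield = 399.5 / 479 x 100 = 83.4%


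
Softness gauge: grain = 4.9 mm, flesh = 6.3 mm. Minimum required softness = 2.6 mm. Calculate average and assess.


Average = (4.9 + 6.3) / 2 = 5.60 mm
Minimum = 2.6 mm
Meets requirement: Yes


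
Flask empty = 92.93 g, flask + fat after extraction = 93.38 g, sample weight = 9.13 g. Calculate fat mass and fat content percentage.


Fat mass = 0.45 g
Fat content = 4.9%

Fat mass = 93.38 - 92.93 = 0.45 g
Fat% = 0.45 / 9.13 x 100 = 4.9%


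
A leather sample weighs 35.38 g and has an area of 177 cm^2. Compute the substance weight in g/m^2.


Substance weight = mass / area x 10000
SW = 35.38 / 177 x 10000
SW = 1998.9 g/m^2


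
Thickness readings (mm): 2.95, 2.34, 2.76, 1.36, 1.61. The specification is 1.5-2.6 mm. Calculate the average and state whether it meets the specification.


Average = 2.20 mm
Within specification: Yes


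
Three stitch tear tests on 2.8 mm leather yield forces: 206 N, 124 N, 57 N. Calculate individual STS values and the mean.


STS1 = 73.6 N/mm
STS2 = 44.3 N/mm
STS3 = 20.4 N/mm
Mean = 46.1 N/mm

STS1 = 206 / 2.8 = 73.6 N/mm
STS2 = 124 / 2.8 = 44.3 N/mm
STS3 = 57 / 2.8 = 20.4 N/mm
Mean = (73.6 + 44.3 + 20.4) / 3 = 46.1 N/mm


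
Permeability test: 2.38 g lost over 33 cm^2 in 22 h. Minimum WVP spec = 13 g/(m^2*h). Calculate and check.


WVP = 32.78 g/(m^2*h)
Meets specification: Yes

WVP = 2.38 / (33 x 22) x 10000 = 32.78 g/(m^2*h)
Minimum: 13 g/(m^2*h)
Meets spec: Yes


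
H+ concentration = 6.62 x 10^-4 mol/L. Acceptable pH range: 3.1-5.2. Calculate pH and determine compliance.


pH = -log10(6.62 x 10^-4) = 3.18
Range: 3.1 to 5.2
Compliant: Yes


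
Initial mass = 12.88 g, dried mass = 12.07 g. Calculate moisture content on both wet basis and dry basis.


Moisture lost = 12.88 - 12.07 = 0.81 g
Wet basis MC = 0.81 / 12.88 x 100 = 6.3%
Dry basis MC = 0.81 / 12.07 x 100 = 6.7%


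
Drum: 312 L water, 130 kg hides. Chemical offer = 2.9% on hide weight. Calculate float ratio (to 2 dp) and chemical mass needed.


Float ratio = 312 / 130 = 2.40
Chemical = 130 x 2.9 / 100 = 3.77 kg


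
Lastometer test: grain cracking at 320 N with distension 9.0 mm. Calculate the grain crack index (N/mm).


Grain crack index = force / distension
Index = 320 / 9.0 = 35.6 N/mm


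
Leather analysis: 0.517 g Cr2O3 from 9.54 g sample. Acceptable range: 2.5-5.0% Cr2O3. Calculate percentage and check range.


Cr2O3 = 5.42%
Within range: No

Cr2O3% = 0.517 / 9.54 x 100 = 5.42%
Acceptable range: 2.5 to 5.0%
Within range: No


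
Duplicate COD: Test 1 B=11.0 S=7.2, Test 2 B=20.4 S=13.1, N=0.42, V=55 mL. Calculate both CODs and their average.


COD1 = (11.0 - 7.2) x 0.42 x 8000 / 55 = 232.1 mg/L
COD2 = (20.4 - 13.1) x 0.42 x 8000 / 55 = 446.0 mg/L
Average = (232.1 + 446.0) / 2 = 339.1 mg/L


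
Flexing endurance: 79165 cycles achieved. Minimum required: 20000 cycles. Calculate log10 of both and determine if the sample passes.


log10(79165) = 4.90
log10(20000) = 4.30
Passes: Yes


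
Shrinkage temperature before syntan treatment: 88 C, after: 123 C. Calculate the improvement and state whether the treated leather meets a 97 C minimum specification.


Improvement = 35 C
Meets 97 C spec: Yes

Improvement = 123 - 88 = 35 C
Spec check: 123 C >= 97 C? Yes


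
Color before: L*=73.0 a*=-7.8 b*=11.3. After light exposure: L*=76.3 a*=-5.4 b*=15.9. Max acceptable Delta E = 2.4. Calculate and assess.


Delta E = 6.15
Passes: No

dL = 3.3, da = 2.4, db = 4.6
dE = sqrt((3.3)^2 + (2.4)^2 + (4.6)^2) = 6.15
Max = 2.4
Passes: No


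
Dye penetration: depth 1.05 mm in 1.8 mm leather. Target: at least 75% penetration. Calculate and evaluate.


Penetration = 58.3%
Meets target: No


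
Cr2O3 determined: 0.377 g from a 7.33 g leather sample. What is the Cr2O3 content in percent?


Cr2O3% = 0.377 / 7.33 x 100
Cr2O3% = 5.14%


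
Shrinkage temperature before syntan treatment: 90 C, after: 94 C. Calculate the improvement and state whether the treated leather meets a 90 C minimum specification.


Improvement = 94 - 90 = 4 C
Spec check: 94 C >= 90 C? Yes


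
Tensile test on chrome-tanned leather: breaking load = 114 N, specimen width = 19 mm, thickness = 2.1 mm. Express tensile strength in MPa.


Cross-section = 19 x 2.1 = 39.9 mm^2
TS = 114 / 39.9 = 2.86 MPa
(1 N/mm^2 = 1 MPa)


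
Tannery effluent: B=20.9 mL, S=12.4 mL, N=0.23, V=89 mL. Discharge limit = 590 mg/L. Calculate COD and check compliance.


COD = (20.9 - 12.4) x 0.23 x 8000 / 89 = 175.7 mg/L
Limit: 590 mg/L
Compliant: Yes


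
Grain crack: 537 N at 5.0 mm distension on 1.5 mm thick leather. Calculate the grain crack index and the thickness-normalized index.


Crack index = 107.4 N/mm
Normalized index = 71.6 N/mm per mm


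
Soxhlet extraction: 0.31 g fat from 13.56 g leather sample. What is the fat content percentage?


Fat content = 0.31 / 13.56 x 100
Fat = 2.3%


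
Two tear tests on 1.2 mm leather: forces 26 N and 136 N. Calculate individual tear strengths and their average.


Tear 1 = 26 / 1.2 = 21.7 N/mm
Tear 2 = 136 / 1.2 = 113.3 N/mm
Average = (21.7 + 113.3) / 2 = 67.5 N/mm


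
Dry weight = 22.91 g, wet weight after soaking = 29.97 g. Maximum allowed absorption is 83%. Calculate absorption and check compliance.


WA = (29.97 - 22.91) / 22.91 x 100 = 30.8%
Maximum allowed: 83%
Compliant: Yes


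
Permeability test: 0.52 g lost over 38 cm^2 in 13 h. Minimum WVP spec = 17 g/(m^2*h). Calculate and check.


WVP = 10.53 g/(m^2*h)
Meets specification: No

WVP = 0.52 / (38 x 13) x 10000 = 10.53 g/(m^2*h)
Minimum: 17 g/(m^2*h)
Meets spec: No


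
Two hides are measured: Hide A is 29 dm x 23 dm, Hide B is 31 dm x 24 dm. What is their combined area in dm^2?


1411 dm^2

Hide A area = 29 x 23 = 667 dm^2
Hide B area = 31 x 24 = 744 dm^2
Total = 667 + 744 = 1411 dm^2


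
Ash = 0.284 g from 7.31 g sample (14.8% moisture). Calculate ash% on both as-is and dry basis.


As-is ash% = 0.284 / 7.31 x 100 = 3.89%
Dry mass = 7.31 x (100 - 14.8) / 100 = 6.22812 g
Dry-basis ash% = 0.284 / 6.22812 x 100 = 4.56%


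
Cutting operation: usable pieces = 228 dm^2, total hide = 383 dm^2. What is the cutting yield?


Yield = usable / total x 100
Yield = 228 / 383 x 100 = 59.5%


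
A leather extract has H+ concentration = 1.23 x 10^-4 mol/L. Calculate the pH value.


pH = 3.91

pH = -log10[H+]
pH = -log10(1.23 x 10^-4) = 3.91


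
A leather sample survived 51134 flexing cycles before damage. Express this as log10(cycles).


4.71


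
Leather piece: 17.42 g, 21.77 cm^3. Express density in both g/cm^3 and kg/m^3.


0.800 g/cm^3
800 kg/m^3

Density = 17.42 / 21.77 = 0.800 g/cm^3
Convert: 0.800 x 1000 = 800 kg/m^3


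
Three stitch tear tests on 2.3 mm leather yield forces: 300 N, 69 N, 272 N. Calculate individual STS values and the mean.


STS1 = 300 / 2.3 = 130.4 N/mm
STS2 = 69 / 2.3 = 30.0 N/mm
STS3 = 272 / 2.3 = 118.3 N/mm
Mean = (130.4 + 30.0 + 118.3) / 3 = 92.9 N/mm


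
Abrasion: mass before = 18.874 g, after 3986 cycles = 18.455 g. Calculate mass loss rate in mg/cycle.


0.105 mg/cycle


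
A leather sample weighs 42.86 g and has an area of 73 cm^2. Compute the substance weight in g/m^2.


5871.2 g/m^2

Substance weight = mass / area x 10000
SW = 42.86 / 73 x 10000
SW = 5871.2 g/m^2


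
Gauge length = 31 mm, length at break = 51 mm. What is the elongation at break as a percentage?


Extension = 51 - 31 = 20 mm
Elongation = 20 / 31 x 100 = 64.5%


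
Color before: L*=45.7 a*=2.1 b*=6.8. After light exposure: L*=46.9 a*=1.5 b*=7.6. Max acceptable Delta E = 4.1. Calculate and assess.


Delta E = 1.56
Passes: Yes

dL = 1.2, da = -0.6, db = 0.8
dE = sqrt((1.2)^2 + (-0.6)^2 + (0.8)^2) = 1.56
Max = 4.1
Passes: Yes


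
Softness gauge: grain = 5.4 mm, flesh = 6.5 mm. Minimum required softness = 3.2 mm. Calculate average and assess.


Average = (5.4 + 6.5) / 2 = 5.95 mm
Minimum = 3.2 mm
Meets requirement: Yes


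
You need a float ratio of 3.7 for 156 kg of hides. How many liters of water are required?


Water = hide weight x target ratio
Water = 156 x 3.7 = 577.2 L


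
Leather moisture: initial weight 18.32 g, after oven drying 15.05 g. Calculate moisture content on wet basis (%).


17.8%

Moisture = 18.32 - 15.05 = 3.27 g
MC = 3.27 / 18.32 x 100 = 17.8%


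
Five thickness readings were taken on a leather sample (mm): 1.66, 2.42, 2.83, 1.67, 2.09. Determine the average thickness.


2.13 mm

Sum = 1.66 + 2.42 + 2.83 + 1.67 + 2.09 = 10.67
Average = 10.67 / 5 = 2.13 mm


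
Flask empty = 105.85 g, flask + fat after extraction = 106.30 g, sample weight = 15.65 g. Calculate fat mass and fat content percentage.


Fat mass = 0.45 g
Fat content = 2.9%

Fat mass = 106.30 - 105.85 = 0.45 g
Fat% = 0.45 / 15.65 x 100 = 2.9%


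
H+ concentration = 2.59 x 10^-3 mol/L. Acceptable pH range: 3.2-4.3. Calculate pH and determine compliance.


pH = -log10(2.59 x 10^-3) = 2.59
Range: 3.2 to 4.3
Compliant: No


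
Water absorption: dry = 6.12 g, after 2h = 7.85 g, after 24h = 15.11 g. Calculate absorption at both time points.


2h absorption = 28.3%
24h absorption = 146.9%


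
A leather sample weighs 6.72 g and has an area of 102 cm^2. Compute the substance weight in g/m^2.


Substance weight = mass / area x 10000
SW = 6.72 / 102 x 10000
SW = 658.8 g/m^2


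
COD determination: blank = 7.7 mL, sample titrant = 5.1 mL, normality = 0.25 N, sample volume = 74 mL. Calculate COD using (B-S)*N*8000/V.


COD = (7.7 - 5.1) x 0.25 x 8000 / 74
COD = 2.6 x 0.25 x 8000 / 74
COD = 70.3 mg/L


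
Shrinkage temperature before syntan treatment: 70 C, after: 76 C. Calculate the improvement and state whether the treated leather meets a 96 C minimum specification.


Improvement = 6 C
Meets 96 C spec: No

Improvement = 76 - 70 = 6 C
Spec check: 76 C >= 96 C? No


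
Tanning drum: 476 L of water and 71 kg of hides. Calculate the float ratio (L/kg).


6.7

Float ratio = water / hide weight
Ratio = 476 / 71 = 6.7


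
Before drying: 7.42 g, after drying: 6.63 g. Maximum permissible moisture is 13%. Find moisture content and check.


Moisture content = 10.6%
Acceptable: Yes


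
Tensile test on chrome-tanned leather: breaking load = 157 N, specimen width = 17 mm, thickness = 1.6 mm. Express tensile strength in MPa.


Cross-section = 17 x 1.6 = 27.2 mm^2
TS = 157 / 27.2 = 5.77 MPa
(1 N/mm^2 = 1 MPa)


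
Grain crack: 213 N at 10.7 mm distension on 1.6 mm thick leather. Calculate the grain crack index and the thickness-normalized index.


Crack index = 19.9 N/mm
Normalized index = 12.4 N/mm per mm

Crack index = 213 / 10.7 = 19.9 N/mm
Normalized = 19.9 / 1.6 = 12.4 N/mm per mm


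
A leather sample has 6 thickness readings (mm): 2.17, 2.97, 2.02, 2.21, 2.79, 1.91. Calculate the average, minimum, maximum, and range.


Average = 2.35 mm
Min = 1.91 mm
Max = 2.97 mm
Range = 1.06 mm


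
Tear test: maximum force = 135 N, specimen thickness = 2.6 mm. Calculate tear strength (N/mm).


51.9 N/mm

Tear strength = force / thickness
Tear = 135 / 2.6 = 51.9 N/mm
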